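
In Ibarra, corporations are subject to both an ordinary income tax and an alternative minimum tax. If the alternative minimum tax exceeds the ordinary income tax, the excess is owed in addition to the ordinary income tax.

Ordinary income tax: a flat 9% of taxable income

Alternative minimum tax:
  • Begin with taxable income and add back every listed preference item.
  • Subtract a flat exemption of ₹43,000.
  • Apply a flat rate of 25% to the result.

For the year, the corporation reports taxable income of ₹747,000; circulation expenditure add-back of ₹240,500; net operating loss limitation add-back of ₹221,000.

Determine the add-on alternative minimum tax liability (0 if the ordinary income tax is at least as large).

Ordinary income tax:
  ₹747,000 × 9% = ₹67,230

Alternative minimum tax:
  Adjusted income: ₹747,000 + ₹240,500 + ₹221,000 = ₹1,208,500
  Less exemption ₹43,000 → base ₹1,165,500
  ₹1,165,500 × 25% = ₹291,375

Excess of alternative minimum tax over ordinary income tax: ₹291,375 − ₹67,230 = ₹224,145.

₹224,145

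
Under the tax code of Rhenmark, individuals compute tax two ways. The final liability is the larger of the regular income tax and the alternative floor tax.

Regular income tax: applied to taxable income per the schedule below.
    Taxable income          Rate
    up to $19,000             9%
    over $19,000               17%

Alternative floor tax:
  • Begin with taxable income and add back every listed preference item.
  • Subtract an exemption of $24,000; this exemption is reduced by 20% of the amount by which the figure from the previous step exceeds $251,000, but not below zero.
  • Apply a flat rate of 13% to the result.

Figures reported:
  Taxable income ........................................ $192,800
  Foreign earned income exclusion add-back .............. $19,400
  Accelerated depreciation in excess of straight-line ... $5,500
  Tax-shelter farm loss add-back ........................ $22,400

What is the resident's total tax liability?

$31,256

Regular income tax:
  $19,000 × 9% = $1,710
  $173,800 × 17% = $29,546
  → $31,256

Alternative floor tax:
  Adjusted income: $192,800 + $19,400 + $5,500 + $22,400 = $240,100
  Exemption: $240,100 ≤ $251,000, so full $24,000 applies
  Base: $240,100 − $24,000 = $216,100
  $216,100 × 13% = $28,093

$31,256 > $28,093, so the regular income tax governs.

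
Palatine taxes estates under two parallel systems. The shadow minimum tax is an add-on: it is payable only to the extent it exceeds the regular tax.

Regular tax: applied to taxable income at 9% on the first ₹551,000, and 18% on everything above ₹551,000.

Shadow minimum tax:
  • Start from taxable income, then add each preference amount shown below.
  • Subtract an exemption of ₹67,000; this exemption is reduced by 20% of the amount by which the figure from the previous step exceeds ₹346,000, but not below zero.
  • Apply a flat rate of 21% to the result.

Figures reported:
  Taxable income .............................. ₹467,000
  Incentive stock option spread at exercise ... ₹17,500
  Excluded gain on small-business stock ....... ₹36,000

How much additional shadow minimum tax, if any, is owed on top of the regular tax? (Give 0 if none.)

Regular tax:
  ₹467,000 × 9% = ₹42,030

Shadow minimum tax:
  Adjusted income: ₹467,000 + ₹17,500 + ₹36,000 = ₹520,500
  Exemption: ₹67,000 − 20% × (₹520,500 − ₹346,000) = ₹67,000 − ₹34,900 = ₹32,100
  Base: ₹520,500 − ₹32,100 = ₹488,400
  ₹488,400 × 21% = ₹102,564

Excess of shadow minimum tax over regular tax: ₹102,564 − ₹42,030 = ₹60,534.

₹60,534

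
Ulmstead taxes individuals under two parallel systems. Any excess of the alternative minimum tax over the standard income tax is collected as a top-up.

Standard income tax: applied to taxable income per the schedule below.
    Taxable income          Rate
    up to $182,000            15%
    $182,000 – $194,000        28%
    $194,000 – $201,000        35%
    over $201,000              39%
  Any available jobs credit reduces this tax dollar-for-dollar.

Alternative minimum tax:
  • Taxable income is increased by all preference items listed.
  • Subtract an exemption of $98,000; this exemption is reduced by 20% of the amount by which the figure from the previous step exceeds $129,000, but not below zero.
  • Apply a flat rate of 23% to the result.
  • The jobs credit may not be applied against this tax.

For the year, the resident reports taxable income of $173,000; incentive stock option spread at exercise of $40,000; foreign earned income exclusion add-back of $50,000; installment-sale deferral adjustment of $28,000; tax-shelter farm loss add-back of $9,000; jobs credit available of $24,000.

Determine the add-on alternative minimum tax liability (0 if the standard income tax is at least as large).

$52,376

Standard income tax:
  $173,000 × 15% = $25,950
  Less jobs credit $24,000 → $1,950

Alternative minimum tax:
  Adjusted income: $173,000 + $40,000 + $50,000 + $28,000 + $9,000 = $300,000
  Exemption: $98,000 − 20% × ($300,000 − $129,000) = $98,000 − $34,200 = $63,800
  Base: $300,000 − $63,800 = $236,200
  $236,200 × 23% = $54,326

Excess of alternative minimum tax over standard income tax: $54,326 − $1,950 = $52,376.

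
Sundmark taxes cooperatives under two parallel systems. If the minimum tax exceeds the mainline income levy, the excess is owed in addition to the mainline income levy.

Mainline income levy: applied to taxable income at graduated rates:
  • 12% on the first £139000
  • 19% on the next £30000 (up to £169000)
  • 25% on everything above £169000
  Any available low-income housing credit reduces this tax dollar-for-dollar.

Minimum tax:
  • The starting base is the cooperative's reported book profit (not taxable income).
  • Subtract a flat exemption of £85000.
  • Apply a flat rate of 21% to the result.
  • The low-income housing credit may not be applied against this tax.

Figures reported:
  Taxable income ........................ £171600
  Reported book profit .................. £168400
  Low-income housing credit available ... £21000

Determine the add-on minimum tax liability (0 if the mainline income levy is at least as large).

£15484

Mainline income levy:
  £139000 × 12% = £16680
  £30000 × 19% = £5700
  £2600 × 25% = £650
  → £23030
  Less low-income housing credit £21000 → £2030

Minimum tax:
  Base (reported book profit): £168400
  Less exemption £85000 → base £83400
  £83400 × 21% = £17514

Excess of minimum tax over mainline income levy: £17514 − £2030 = £15484.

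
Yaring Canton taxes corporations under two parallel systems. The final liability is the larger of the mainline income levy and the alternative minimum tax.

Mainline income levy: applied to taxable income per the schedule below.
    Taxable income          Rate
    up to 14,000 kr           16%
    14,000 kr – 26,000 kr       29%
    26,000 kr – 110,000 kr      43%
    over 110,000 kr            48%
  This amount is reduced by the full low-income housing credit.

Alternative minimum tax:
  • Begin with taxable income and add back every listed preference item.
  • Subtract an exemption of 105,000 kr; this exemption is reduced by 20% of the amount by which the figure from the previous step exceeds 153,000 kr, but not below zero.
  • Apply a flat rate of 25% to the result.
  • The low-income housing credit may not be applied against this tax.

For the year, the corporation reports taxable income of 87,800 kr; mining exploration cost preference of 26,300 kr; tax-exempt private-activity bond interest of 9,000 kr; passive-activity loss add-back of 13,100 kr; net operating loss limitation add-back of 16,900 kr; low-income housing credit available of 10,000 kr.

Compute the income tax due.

Mainline income levy:
  14,000 kr × 16% = 2,240 kr
  12,000 kr × 29% = 3,480 kr
  61,800 kr × 43% = 26,574 kr
  → 32,294 kr
  Less low-income housing credit 10,000 kr → 22,294 kr

Alternative minimum tax:
  Adjusted income: 87,800 kr + 26,300 kr + 9,000 kr + 13,100 kr + 16,900 kr = 153,100 kr
  Exemption: 105,000 kr − 20% × (153,100 kr − 153,000 kr) = 105,000 kr − 20 kr = 104,980 kr
  Base: 153,100 kr − 104,980 kr = 48,120 kr
  48,120 kr × 25% = 12,030 kr

22,294 kr > 12,030 kr, so the mainline income levy governs.

22,294 kr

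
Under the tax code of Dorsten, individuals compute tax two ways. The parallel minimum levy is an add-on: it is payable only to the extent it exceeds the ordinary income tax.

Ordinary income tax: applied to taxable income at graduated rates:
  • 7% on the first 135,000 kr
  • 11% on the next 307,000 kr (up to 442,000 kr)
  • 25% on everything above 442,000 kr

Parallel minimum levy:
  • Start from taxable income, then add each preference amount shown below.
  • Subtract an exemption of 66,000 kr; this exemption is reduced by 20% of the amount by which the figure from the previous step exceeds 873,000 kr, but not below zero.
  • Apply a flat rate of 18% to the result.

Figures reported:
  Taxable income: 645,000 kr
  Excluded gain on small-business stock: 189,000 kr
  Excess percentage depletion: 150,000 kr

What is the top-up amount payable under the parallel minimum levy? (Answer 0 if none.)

75,266 kr

Ordinary income tax:
  135,000 kr × 7% = 9,450 kr
  307,000 kr × 11% = 33,770 kr
  203,000 kr × 25% = 50,750 kr
  → 93,970 kr

Parallel minimum levy:
  Adjusted income: 645,000 kr + 189,000 kr + 150,000 kr = 984,000 kr
  Exemption: 66,000 kr − 20% × (984,000 kr − 873,000 kr) = 66,000 kr − 22,200 kr = 43,800 kr
  Base: 984,000 kr − 43,800 kr = 940,200 kr
  940,200 kr × 18% = 169,236 kr

Excess of parallel minimum levy over ordinary income tax: 169,236 kr − 93,970 kr = 75,266 kr.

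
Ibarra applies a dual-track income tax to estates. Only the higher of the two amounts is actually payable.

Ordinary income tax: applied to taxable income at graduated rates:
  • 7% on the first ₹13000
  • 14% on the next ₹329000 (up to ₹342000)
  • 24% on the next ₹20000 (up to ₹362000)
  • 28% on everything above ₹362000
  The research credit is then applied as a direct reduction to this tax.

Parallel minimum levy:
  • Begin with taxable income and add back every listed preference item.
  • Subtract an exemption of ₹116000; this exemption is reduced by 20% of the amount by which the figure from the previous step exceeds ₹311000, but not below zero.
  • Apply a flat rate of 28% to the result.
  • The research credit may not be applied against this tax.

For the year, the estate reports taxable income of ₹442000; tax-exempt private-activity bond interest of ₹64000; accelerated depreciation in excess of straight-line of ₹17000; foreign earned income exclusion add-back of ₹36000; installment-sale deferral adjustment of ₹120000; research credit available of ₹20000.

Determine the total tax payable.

Parallel minimum levy:
  Adjusted income: ₹442000 + ₹64000 + ₹17000 + ₹36000 + ₹120000 = ₹679000
  Exemption: ₹116000 − 20% × (₹679000 − ₹311000) = ₹116000 − ₹73600 = ₹42400
  Base: ₹679000 − ₹42400 = ₹636600
  ₹636600 × 28% = ₹178248

Ordinary income tax:
  ₹13000 × 7% = ₹910
  ₹329000 × 14% = ₹46060
  ₹20000 × 24% = ₹4800
  ₹80000 × 28% = ₹22400
  → ₹74170
  Less research credit ₹20000 → ₹54170

₹178248 > ₹54170, so the parallel minimum levy is the binding amount.

₹178248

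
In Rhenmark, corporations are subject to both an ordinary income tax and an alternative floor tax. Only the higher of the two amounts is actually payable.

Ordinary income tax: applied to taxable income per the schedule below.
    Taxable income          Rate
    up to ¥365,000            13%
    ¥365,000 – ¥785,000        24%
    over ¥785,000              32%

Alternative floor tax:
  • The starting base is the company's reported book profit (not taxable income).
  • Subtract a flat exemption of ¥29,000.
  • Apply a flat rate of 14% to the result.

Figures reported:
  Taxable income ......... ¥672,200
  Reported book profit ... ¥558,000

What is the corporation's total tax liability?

¥121,178

Ordinary income tax:
  ¥365,000 × 13% = ¥47,450
  ¥307,200 × 24% = ¥73,728
  → ¥121,178

Alternative floor tax:
  Base (reported book profit): ¥558,000
  Less exemption ¥29,000 → base ¥529,000
  ¥529,000 × 14% = ¥74,060

¥121,178 > ¥74,060, so the ordinary income tax governs.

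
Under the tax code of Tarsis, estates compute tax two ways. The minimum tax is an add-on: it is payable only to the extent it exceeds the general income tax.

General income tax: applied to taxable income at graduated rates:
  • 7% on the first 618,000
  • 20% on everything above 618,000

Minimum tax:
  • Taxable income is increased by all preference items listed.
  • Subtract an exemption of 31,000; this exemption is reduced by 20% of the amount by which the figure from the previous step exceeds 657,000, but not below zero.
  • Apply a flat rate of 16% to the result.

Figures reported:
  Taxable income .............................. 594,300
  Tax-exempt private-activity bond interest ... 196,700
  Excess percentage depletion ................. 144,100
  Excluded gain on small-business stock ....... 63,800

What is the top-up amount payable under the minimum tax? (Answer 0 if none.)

118,223

Minimum tax:
  Adjusted income: 594,300 + 196,700 + 144,100 + 63,800 = 998,900
  Exemption: 20% × (998,900 − 657,000) = 68,380 ≥ 31,000, so the exemption is fully phased out
  Base: 998,900 − 0 = 998,900
  998,900 × 16% = 159,824

General income tax:
  594,300 × 7% = 41,601

Excess of minimum tax over general income tax: 159,824 − 41,601 = 118,223.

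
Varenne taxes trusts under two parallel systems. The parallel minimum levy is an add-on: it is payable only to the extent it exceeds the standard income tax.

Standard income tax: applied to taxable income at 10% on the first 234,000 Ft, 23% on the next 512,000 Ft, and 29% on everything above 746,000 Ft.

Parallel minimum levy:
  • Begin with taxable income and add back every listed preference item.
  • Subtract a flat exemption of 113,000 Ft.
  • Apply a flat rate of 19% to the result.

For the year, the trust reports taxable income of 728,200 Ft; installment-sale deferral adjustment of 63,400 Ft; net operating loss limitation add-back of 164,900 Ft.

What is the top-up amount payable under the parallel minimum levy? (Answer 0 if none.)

23,199 Ft

Standard income tax:
  234,000 Ft × 10% = 23,400 Ft
  494,200 Ft × 23% = 113,666 Ft
  → 137,066 Ft

Parallel minimum levy:
  Adjusted income: 728,200 Ft + 63,400 Ft + 164,900 Ft = 956,500 Ft
  Less exemption 113,000 Ft → base 843,500 Ft
  843,500 Ft × 19% = 160,265 Ft

Excess of parallel minimum levy over standard income tax: 160,265 Ft − 137,066 Ft = 23,199 Ft.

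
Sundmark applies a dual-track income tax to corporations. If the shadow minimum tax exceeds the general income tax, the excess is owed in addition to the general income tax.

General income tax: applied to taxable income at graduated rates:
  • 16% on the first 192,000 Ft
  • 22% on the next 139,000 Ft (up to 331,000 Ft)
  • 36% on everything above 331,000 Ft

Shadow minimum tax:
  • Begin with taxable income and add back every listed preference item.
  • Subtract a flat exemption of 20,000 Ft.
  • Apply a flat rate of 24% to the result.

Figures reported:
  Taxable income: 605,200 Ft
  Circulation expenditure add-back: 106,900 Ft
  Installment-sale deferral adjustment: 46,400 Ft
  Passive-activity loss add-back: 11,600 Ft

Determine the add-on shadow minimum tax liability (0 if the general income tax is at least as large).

General income tax:
  192,000 Ft × 16% = 30,720 Ft
  139,000 Ft × 22% = 30,580 Ft
  274,200 Ft × 36% = 98,712 Ft
  → 160,012 Ft

Shadow minimum tax:
  Adjusted income: 605,200 Ft + 106,900 Ft + 46,400 Ft + 11,600 Ft = 770,100 Ft
  Less exemption 20,000 Ft → base 750,100 Ft
  750,100 Ft × 24% = 180,024 Ft

Excess of shadow minimum tax over general income tax: 180,024 Ft − 160,012 Ft = 20,012 Ft.

20,012 Ft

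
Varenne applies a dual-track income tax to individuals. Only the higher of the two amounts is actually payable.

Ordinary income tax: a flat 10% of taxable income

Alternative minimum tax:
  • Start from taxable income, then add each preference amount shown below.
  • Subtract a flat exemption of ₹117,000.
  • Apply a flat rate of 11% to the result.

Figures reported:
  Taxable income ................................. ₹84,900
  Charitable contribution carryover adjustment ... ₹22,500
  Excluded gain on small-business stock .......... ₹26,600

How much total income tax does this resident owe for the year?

Ordinary income tax:
  ₹84,900 × 10% = ₹8,490

Alternative minimum tax:
  Adjusted income: ₹84,900 + ₹22,500 + ₹26,600 = ₹134,000
  Less exemption ₹117,000 → base ₹17,000
  ₹17,000 × 11% = ₹1,870

₹8,490 > ₹1,870, so the ordinary income tax governs.

₹8,490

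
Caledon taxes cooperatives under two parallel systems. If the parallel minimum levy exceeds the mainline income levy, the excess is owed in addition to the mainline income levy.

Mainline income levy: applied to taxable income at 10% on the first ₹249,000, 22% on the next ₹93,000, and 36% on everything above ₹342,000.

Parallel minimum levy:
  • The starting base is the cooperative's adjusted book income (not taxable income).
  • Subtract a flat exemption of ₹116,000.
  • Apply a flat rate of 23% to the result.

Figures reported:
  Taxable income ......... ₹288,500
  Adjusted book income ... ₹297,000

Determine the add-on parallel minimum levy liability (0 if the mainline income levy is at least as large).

₹8,040

Mainline income levy:
  ₹249,000 × 10% = ₹24,900
  ₹39,500 × 22% = ₹8,690
  → ₹33,590

Parallel minimum levy:
  Base (adjusted book income): ₹297,000
  Less exemption ₹116,000 → base ₹181,000
  ₹181,000 × 23% = ₹41,630

Excess of parallel minimum levy over mainline income levy: ₹41,630 − ₹33,590 = ₹8,040.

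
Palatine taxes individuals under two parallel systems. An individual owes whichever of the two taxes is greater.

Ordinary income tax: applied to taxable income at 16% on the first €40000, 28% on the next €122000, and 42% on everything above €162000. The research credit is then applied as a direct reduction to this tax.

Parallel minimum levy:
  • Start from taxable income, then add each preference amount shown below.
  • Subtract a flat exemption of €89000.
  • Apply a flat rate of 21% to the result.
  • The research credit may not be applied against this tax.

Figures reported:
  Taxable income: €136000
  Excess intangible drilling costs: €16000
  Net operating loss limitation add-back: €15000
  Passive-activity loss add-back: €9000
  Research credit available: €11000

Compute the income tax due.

Parallel minimum levy:
  Adjusted income: €136000 + €16000 + €15000 + €9000 = €176000
  Less exemption €89000 → base €87000
  €87000 × 21% = €18270

Ordinary income tax:
  €40000 × 16% = €6400
  €96000 × 28% = €26880
  → €33280
  Less research credit €11000 → €22280

€22280 > €18270, so the ordinary income tax governs.

€22280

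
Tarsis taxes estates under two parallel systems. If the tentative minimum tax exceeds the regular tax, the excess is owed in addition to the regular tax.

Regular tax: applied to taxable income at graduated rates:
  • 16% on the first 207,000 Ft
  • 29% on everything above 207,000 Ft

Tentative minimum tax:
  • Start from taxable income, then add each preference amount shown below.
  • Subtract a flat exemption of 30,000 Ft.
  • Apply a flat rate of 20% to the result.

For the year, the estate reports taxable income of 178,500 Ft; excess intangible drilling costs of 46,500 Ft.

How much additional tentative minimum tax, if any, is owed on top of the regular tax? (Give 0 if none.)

10,440 Ft

Tentative minimum tax:
  Adjusted income: 178,500 Ft + 46,500 Ft = 225,000 Ft
  Less exemption 30,000 Ft → base 195,000 Ft
  195,000 Ft × 20% = 39,000 Ft

Regular tax:
  178,500 Ft × 16% = 28,560 Ft

Excess of tentative minimum tax over regular tax: 39,000 Ft − 28,560 Ft = 10,440 Ft.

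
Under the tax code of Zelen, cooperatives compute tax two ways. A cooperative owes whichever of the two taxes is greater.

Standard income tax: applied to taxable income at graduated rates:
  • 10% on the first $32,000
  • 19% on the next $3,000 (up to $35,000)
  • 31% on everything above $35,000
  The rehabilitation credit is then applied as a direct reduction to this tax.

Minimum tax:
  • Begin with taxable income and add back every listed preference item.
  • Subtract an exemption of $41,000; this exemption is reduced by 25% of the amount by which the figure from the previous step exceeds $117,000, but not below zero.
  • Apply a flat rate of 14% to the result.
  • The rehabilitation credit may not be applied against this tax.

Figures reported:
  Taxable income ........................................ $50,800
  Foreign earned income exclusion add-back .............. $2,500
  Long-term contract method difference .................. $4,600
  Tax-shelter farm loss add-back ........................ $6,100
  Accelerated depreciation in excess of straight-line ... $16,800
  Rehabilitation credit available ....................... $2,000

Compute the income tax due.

Standard income tax:
  $32,000 × 10% = $3,200
  $3,000 × 19% = $570
  $15,800 × 31% = $4,898
  → $8,668
  Less rehabilitation credit $2,000 → $6,668

Minimum tax:
  Adjusted income: $50,800 + $2,500 + $4,600 + $6,100 + $16,800 = $80,800
  Exemption: $80,800 ≤ $117,000, so full $41,000 applies
  Base: $80,800 − $41,000 = $39,800
  $39,800 × 14% = $5,572

$6,668 > $5,572, so the standard income tax governs.

$6,668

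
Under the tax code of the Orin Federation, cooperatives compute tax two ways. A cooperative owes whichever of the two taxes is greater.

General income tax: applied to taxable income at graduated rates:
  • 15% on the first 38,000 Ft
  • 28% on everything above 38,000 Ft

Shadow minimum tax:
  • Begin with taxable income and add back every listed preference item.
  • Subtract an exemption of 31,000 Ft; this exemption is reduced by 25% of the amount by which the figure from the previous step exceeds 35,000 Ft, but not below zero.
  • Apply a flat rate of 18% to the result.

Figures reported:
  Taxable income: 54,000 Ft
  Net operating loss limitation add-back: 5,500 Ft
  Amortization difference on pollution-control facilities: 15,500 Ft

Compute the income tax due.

10,180 Ft

General income tax:
  38,000 Ft × 15% = 5,700 Ft
  16,000 Ft × 28% = 4,480 Ft
  → 10,180 Ft

Shadow minimum tax:
  Adjusted income: 54,000 Ft + 5,500 Ft + 15,500 Ft = 75,000 Ft
  Exemption: 31,000 Ft − 25% × (75,000 Ft − 35,000 Ft) = 31,000 Ft − 10,000 Ft = 21,000 Ft
  Base: 75,000 Ft − 21,000 Ft = 54,000 Ft
  54,000 Ft × 18% = 9,720 Ft

10,180 Ft > 9,720 Ft, so the general income tax governs.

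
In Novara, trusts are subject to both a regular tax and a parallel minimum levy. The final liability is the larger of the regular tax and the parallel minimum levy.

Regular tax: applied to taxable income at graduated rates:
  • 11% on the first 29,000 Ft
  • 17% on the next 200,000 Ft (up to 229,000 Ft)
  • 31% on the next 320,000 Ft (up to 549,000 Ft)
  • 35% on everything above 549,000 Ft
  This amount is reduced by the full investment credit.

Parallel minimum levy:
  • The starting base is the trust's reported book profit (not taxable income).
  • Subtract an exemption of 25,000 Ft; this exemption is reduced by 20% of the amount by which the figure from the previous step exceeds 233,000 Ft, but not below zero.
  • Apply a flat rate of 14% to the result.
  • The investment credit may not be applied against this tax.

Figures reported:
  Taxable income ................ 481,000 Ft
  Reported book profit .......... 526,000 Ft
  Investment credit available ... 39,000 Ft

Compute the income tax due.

76,310 Ft

Regular tax:
  29,000 Ft × 11% = 3,190 Ft
  200,000 Ft × 17% = 34,000 Ft
  252,000 Ft × 31% = 78,120 Ft
  → 115,310 Ft
  Less investment credit 39,000 Ft → 76,310 Ft

Parallel minimum levy:
  Base (reported book profit): 526,000 Ft
  Exemption: 20% × (526,000 Ft − 233,000 Ft) = 58,600 Ft ≥ 25,000 Ft, so the exemption is fully phased out
  Base: 526,000 Ft − 0 Ft = 526,000 Ft
  526,000 Ft × 14% = 73,640 Ft

76,310 Ft > 73,640 Ft, so the regular tax governs.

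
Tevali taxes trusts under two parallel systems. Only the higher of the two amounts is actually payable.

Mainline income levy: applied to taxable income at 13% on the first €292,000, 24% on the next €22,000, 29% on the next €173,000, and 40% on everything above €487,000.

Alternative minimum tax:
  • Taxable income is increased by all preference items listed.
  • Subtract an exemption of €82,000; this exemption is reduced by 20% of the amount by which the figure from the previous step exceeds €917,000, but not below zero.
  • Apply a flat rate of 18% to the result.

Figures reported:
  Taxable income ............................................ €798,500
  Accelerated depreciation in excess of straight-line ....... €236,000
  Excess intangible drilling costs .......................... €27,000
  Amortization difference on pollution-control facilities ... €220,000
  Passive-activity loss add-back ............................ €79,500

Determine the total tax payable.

€244,980

Mainline income levy:
  €292,000 × 13% = €37,960
  €22,000 × 24% = €5,280
  €173,000 × 29% = €50,170
  €311,500 × 40% = €124,600
  → €218,010

Alternative minimum tax:
  Adjusted income: €798,500 + €236,000 + €27,000 + €220,000 + €79,500 = €1,361,000
  Exemption: 20% × (€1,361,000 − €917,000) = €88,800 ≥ €82,000, so the exemption is fully phased out
  Base: €1,361,000 − €0 = €1,361,000
  €1,361,000 × 18% = €244,980

€244,980 > €218,010, so the alternative minimum tax is the binding amount.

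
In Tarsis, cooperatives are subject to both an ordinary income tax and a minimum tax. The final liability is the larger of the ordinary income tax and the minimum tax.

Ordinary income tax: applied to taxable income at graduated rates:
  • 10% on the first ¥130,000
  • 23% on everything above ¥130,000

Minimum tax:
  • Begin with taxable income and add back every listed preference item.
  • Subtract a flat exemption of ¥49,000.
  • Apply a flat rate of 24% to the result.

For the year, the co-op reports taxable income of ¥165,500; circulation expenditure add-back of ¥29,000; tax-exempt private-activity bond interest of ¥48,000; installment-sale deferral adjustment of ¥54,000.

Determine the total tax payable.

Ordinary income tax:
  ¥130,000 × 10% = ¥13,000
  ¥35,500 × 23% = ¥8,165
  → ¥21,165

Minimum tax:
  Adjusted income: ¥165,500 + ¥29,000 + ¥48,000 + ¥54,000 = ¥296,500
  Less exemption ¥49,000 → base ¥247,500
  ¥247,500 × 24% = ¥59,400

¥59,400 > ¥21,165, so the minimum tax is the binding amount.

¥59,400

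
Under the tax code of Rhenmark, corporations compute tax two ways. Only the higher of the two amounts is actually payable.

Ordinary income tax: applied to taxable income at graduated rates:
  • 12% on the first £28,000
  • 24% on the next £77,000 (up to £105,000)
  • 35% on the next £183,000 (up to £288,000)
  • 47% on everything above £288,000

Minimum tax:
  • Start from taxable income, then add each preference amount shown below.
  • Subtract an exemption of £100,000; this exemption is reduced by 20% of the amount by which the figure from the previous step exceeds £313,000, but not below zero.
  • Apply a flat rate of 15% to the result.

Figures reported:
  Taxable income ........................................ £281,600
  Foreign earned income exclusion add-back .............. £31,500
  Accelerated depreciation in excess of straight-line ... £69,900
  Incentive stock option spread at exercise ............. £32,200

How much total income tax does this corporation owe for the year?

£83,650

Ordinary income tax:
  £28,000 × 12% = £3,360
  £77,000 × 24% = £18,480
  £176,600 × 35% = £61,810
  → £83,650

Minimum tax:
  Adjusted income: £281,600 + £31,500 + £69,900 + £32,200 = £415,200
  Exemption: £100,000 − 20% × (£415,200 − £313,000) = £100,000 − £20,440 = £79,560
  Base: £415,200 − £79,560 = £335,640
  £335,640 × 15% = £50,346

£83,650 > £50,346, so the ordinary income tax governs.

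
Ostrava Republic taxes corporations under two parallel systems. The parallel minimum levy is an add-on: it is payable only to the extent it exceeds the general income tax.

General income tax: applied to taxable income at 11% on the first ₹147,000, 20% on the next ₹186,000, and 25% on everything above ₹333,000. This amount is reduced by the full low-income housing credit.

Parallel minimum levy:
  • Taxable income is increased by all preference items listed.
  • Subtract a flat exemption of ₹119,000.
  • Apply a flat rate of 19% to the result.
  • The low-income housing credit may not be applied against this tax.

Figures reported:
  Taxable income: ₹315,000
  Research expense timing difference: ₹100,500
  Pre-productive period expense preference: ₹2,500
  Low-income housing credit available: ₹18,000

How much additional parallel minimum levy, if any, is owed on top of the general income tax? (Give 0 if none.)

General income tax:
  ₹147,000 × 11% = ₹16,170
  ₹168,000 × 20% = ₹33,600
  → ₹49,770
  Less low-income housing credit ₹18,000 → ₹31,770

Parallel minimum levy:
  Adjusted income: ₹315,000 + ₹100,500 + ₹2,500 = ₹418,000
  Less exemption ₹119,000 → base ₹299,000
  ₹299,000 × 19% = ₹56,810

Excess of parallel minimum levy over general income tax: ₹56,810 − ₹31,770 = ₹25,040.

₹25,040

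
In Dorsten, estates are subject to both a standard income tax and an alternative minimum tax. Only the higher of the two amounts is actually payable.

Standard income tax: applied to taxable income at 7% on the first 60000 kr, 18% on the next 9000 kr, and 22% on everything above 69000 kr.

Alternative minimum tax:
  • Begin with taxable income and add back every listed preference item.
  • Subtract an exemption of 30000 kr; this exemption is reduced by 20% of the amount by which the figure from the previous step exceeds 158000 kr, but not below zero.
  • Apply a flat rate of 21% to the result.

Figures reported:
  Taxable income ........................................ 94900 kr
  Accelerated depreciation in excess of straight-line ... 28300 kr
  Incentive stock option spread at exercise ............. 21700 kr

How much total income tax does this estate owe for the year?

Standard income tax:
  60000 kr × 7% = 4200 kr
  9000 kr × 18% = 1620 kr
  25900 kr × 22% = 5698 kr
  → 11518 kr

Alternative minimum tax:
  Adjusted income: 94900 kr + 28300 kr + 21700 kr = 144900 kr
  Exemption: 144900 kr ≤ 158000 kr, so full 30000 kr applies
  Base: 144900 kr − 30000 kr = 114900 kr
  114900 kr × 21% = 24129 kr

24129 kr > 11518 kr, so the alternative minimum tax is the binding amount.

24129 kr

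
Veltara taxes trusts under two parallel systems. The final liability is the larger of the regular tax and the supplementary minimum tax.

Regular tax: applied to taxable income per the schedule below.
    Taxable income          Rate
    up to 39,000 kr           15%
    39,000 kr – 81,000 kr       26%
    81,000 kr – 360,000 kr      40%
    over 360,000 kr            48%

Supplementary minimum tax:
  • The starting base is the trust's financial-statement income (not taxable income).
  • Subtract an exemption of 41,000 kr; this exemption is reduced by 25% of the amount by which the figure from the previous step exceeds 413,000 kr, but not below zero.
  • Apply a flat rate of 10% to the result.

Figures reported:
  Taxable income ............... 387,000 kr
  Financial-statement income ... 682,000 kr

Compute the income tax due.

Regular tax:
  39,000 kr × 15% = 5,850 kr
  42,000 kr × 26% = 10,920 kr
  279,000 kr × 40% = 111,600 kr
  27,000 kr × 48% = 12,960 kr
  → 141,330 kr

Supplementary minimum tax:
  Base (financial-statement income): 682,000 kr
  Exemption: 25% × (682,000 kr − 413,000 kr) = 67,250 kr ≥ 41,000 kr, so the exemption is fully phased out
  Base: 682,000 kr − 0 kr = 682,000 kr
  682,000 kr × 10% = 68,200 kr

141,330 kr > 68,200 kr, so the regular tax governs.

141,330 kr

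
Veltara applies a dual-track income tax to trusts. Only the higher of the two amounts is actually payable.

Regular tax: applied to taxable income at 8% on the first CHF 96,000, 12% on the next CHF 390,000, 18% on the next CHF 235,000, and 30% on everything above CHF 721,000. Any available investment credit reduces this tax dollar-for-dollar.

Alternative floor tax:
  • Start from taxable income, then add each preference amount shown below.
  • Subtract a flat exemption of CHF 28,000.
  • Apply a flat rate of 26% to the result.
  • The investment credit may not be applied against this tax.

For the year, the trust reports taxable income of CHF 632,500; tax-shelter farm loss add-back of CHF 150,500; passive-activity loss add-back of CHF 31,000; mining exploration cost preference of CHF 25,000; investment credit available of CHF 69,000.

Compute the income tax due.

Alternative floor tax:
  Adjusted income: CHF 632,500 + CHF 150,500 + CHF 31,000 + CHF 25,000 = CHF 839,000
  Less exemption CHF 28,000 → base CHF 811,000
  CHF 811,000 × 26% = CHF 210,860

Regular tax:
  CHF 96,000 × 8% = CHF 7,680
  CHF 390,000 × 12% = CHF 46,800
  CHF 146,500 × 18% = CHF 26,370
  → CHF 80,850
  Less investment credit CHF 69,000 → CHF 11,850

CHF 210,860 > CHF 11,850, so the alternative floor tax is the binding amount.

CHF 210,860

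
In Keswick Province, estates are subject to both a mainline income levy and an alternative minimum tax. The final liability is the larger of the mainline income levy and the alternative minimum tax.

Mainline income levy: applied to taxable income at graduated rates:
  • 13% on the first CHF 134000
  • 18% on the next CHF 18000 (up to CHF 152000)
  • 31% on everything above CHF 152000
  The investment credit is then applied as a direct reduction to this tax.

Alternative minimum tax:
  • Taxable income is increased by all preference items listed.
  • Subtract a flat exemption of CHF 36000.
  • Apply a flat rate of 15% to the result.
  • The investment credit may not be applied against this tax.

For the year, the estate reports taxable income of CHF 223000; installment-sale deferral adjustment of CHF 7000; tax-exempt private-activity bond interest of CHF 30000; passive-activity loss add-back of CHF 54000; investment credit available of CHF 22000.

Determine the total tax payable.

CHF 41700

Alternative minimum tax:
  Adjusted income: CHF 223000 + CHF 7000 + CHF 30000 + CHF 54000 = CHF 314000
  Less exemption CHF 36000 → base CHF 278000
  CHF 278000 × 15% = CHF 41700

Mainline income levy:
  CHF 134000 × 13% = CHF 17420
  CHF 18000 × 18% = CHF 3240
  CHF 71000 × 31% = CHF 22010
  → CHF 42670
  Less investment credit CHF 22000 → CHF 20670

CHF 41700 > CHF 20670, so the alternative minimum tax is the binding amount.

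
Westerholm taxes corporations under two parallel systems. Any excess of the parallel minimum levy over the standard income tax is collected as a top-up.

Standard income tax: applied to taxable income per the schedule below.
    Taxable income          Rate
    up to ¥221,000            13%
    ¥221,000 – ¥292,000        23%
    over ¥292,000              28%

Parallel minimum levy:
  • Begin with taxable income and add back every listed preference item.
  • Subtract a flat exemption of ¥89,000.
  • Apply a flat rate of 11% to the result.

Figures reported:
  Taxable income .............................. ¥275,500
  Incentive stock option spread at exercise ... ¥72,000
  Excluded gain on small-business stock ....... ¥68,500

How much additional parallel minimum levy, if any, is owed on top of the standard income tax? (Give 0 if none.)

Standard income tax:
  ¥221,000 × 13% = ¥28,730
  ¥54,500 × 23% = ¥12,535
  → ¥41,265

Parallel minimum levy:
  Adjusted income: ¥275,500 + ¥72,000 + ¥68,500 = ¥416,000
  Less exemption ¥89,000 → base ¥327,000
  ¥327,000 × 11% = ¥35,970

¥35,970 ≤ ¥41,265, so no add-on is due.

¥0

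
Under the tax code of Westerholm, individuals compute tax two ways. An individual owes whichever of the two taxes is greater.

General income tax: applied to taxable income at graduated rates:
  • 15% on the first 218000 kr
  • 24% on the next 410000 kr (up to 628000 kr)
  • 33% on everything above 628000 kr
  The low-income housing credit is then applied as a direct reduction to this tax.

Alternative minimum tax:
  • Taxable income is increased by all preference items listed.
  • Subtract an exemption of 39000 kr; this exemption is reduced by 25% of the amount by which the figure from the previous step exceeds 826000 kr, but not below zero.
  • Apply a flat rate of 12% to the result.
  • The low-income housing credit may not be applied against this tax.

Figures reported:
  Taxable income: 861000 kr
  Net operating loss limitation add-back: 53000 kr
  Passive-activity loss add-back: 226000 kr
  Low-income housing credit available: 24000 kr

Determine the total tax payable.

Alternative minimum tax:
  Adjusted income: 861000 kr + 53000 kr + 226000 kr = 1140000 kr
  Exemption: 25% × (1140000 kr − 826000 kr) = 78500 kr ≥ 39000 kr, so the exemption is fully phased out
  Base: 1140000 kr − 0 kr = 1140000 kr
  1140000 kr × 12% = 136800 kr

General income tax:
  218000 kr × 15% = 32700 kr
  410000 kr × 24% = 98400 kr
  233000 kr × 33% = 76890 kr
  → 207990 kr
  Less low-income housing credit 24000 kr → 183990 kr

183990 kr > 136800 kr, so the general income tax governs.

183990 kr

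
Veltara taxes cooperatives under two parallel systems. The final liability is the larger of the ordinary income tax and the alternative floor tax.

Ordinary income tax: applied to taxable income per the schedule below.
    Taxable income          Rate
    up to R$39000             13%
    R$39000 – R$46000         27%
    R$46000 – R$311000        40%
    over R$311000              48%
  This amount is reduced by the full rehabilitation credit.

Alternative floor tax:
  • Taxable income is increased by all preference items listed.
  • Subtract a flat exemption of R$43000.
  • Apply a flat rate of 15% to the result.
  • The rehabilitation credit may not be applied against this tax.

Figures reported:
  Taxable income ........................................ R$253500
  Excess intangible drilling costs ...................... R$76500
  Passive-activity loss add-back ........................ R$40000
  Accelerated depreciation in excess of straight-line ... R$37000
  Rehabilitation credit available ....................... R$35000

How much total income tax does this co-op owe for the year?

Alternative floor tax:
  Adjusted income: R$253500 + R$76500 + R$40000 + R$37000 = R$407000
  Less exemption R$43000 → base R$364000
  R$364000 × 15% = R$54600

Ordinary income tax:
  R$39000 × 13% = R$5070
  R$7000 × 27% = R$1890
  R$207500 × 40% = R$83000
  → R$89960
  Less rehabilitation credit R$35000 → R$54960

R$54960 > R$54600, so the ordinary income tax governs.

R$54960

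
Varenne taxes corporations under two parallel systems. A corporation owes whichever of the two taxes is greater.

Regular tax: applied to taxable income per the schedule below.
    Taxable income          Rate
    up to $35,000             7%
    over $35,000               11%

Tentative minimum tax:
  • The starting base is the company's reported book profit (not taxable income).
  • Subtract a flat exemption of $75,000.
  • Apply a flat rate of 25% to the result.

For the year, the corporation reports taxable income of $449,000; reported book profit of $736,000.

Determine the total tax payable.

Regular tax:
  $35,000 × 7% = $2,450
  $414,000 × 11% = $45,540
  → $47,990

Tentative minimum tax:
  Base (reported book profit): $736,000
  Less exemption $75,000 → base $661,000
  $661,000 × 25% = $165,250

$165,250 > $47,990, so the tentative minimum tax is the binding amount.

$165,250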